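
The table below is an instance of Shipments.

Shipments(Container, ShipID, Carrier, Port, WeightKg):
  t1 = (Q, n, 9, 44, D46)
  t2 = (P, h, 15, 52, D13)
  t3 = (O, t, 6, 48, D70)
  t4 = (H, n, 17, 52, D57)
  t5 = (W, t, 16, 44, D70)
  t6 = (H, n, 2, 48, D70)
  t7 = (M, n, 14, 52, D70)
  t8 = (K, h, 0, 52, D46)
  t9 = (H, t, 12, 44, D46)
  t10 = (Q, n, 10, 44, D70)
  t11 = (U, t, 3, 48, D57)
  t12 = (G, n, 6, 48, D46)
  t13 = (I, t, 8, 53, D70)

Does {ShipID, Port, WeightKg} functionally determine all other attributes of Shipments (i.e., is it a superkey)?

Yes

All 13 rows have distinct {ShipID, Port, WeightKg} values, so {ShipID, Port, WeightKg} → (all attributes) holds and {ShipID, Port, WeightKg} is a superkey.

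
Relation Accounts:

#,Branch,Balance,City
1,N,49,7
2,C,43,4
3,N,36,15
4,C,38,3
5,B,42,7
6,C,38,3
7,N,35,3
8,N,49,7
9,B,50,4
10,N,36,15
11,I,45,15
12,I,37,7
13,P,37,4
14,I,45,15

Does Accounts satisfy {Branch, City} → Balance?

(Branch=N, City=7): rows 1, 8 → Balance = 49, 49 ✓
(Branch=C, City=4): row 2 → Balance = 43 ✓
(Branch=N, City=15): rows 3, 10 → Balance = 36, 36 ✓
(Branch=C, City=3): rows 4, 6 → Balance = 38, 38 ✓
(Branch=B, City=7): row 5 → Balance = 42 ✓
(Branch=N, City=3): row 7 → Balance = 35 ✓
(Branch=B, City=4): row 9 → Balance = 50 ✓
(Branch=I, City=15): rows 11, 14 → Balance = 45, 45 ✓
(Branch=I, City=7): row 12 → Balance = 37 ✓
(Branch=P, City=4): row 13 → Balance = 37 ✓
Every {Branch, City} value is associated with a single Balance value, so {Branch, City} → Balance holds.

Yes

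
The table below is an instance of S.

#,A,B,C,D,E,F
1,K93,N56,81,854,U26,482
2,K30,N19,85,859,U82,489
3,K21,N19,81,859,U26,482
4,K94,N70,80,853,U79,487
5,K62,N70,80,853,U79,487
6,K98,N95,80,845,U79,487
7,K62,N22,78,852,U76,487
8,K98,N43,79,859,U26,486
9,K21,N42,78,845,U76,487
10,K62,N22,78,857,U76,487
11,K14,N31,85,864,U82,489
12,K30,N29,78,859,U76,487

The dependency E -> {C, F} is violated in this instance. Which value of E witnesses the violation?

E=U26: rows 1, 3, 8 → {C,F} takes values {(81, 482), (79, 486)} — violation
E=U82: rows 2, 11 → {C,F} = (85, 489), (85, 489) ✓
E=U79: rows 4, 5, 6 → {C,F} = (80, 487), (80, 487), (80, 487) ✓
E=U76: rows 7, 9, 10, 12 → {C,F} = (78, 487), (78, 487), (78, 487), (78, 487) ✓
The only E value with inconsistent RHS is E=U26.

U26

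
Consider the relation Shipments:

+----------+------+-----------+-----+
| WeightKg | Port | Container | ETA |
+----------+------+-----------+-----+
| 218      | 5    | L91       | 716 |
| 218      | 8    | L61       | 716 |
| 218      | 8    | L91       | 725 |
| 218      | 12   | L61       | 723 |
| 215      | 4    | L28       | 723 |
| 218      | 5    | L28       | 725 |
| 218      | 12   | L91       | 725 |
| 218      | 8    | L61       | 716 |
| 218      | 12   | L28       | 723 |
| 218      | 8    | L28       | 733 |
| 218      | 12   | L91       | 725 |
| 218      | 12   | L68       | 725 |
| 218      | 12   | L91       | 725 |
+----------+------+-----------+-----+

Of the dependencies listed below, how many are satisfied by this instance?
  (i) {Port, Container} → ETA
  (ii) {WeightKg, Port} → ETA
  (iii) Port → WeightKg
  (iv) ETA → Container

(i) {Port, Container} → ETA: every LHS value maps to a single RHS value — holds.
(ii) {WeightKg, Port} → ETA: (WeightKg=218, Port=5): 2 rows → ETA takes values {716, 725} — violation; (WeightKg=218, Port=8): 4 rows → ETA takes values {716, 725, 733} — violation; (WeightKg=218, Port=12): 6 rows → ETA takes values {723, 725} — violation — fails.
(iii) Port → WeightKg: every LHS value maps to a single RHS value — holds.
(iv) ETA → Container: ETA=716: 3 rows → Container takes values {L91, L61} — violation; ETA=725: 6 rows → Container takes values {L91, L28, L68} — violation; ETA=723: 3 rows → Container takes values {L61, L28} — violation — fails.
2 of the 4 dependencies hold.

2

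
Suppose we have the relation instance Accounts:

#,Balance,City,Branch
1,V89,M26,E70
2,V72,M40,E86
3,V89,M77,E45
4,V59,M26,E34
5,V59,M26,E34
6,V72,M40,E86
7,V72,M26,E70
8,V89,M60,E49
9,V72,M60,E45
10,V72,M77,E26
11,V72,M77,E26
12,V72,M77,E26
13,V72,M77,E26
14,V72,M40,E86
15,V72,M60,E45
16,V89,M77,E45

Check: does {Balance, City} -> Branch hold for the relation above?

(Balance=V89, City=M26): row 1 → Branch = E70 ✓
(Balance=V72, City=M40): rows 2, 6, 14 → Branch = E86, E86, E86 ✓
(Balance=V89, City=M77): rows 3, 16 → Branch = E45, E45 ✓
(Balance=V59, City=M26): rows 4, 5 → Branch = E34, E34 ✓
(Balance=V72, City=M26): row 7 → Branch = E70 ✓
(Balance=V89, City=M60): row 8 → Branch = E49 ✓
(Balance=V72, City=M60): rows 9, 15 → Branch = E45, E45 ✓
(Balance=V72, City=M77): rows 10, 11, 12, 13 → Branch = E26, E26, E26, E26 ✓
Every {Balance, City} value is associated with a single Branch value, so {Balance, City} -> Branch holds.

Yes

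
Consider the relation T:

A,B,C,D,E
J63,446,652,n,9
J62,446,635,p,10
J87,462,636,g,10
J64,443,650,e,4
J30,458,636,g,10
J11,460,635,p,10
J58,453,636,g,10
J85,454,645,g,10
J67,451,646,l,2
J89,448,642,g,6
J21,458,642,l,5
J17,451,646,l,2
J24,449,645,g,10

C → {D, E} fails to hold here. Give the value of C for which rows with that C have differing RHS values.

642

C=652: 1 row → {D,E} = (n, 9) ✓
C=635: 2 rows → {D,E} = (p, 10), (p, 10) ✓
C=636: 3 rows → {D,E} = (g, 10), (g, 10), (g, 10) ✓
C=650: 1 row → {D,E} = (e, 4) ✓
C=645: 2 rows → {D,E} = (g, 10), (g, 10) ✓
C=646: 2 rows → {D,E} = (l, 2), (l, 2) ✓
C=642: 2 rows → {D,E} takes values {(g, 6), (l, 5)} — violation
The only C value with inconsistent RHS is C=642.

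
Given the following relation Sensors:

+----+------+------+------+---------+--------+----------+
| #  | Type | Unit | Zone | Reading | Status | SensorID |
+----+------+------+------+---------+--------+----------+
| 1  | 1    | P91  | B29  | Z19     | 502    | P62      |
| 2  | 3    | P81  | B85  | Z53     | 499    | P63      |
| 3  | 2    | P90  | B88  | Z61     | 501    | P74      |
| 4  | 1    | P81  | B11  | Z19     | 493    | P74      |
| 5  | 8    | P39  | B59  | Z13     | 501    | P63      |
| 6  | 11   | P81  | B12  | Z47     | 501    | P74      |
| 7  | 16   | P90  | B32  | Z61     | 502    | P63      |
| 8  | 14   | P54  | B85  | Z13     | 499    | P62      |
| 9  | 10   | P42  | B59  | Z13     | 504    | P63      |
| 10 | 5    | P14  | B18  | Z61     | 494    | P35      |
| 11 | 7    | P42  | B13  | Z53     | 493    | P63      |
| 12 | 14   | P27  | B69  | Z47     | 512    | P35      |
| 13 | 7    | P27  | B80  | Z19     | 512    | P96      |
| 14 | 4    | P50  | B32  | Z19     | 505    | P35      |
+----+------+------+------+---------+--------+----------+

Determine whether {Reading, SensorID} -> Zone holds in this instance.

No

(Reading=Z19, SensorID=P62): row 1 → Zone = B29 ✓
(Reading=Z53, SensorID=P63): rows 2, 11 → Zone takes values {B85, B13} — violation
(Reading=Z61, SensorID=P74): row 3 → Zone = B88 ✓
(Reading=Z19, SensorID=P74): row 4 → Zone = B11 ✓
(Reading=Z13, SensorID=P63): rows 5, 9 → Zone = B59, B59 ✓
(Reading=Z47, SensorID=P74): row 6 → Zone = B12 ✓
(Reading=Z61, SensorID=P63): row 7 → Zone = B32 ✓
(Reading=Z13, SensorID=P62): row 8 → Zone = B85 ✓
(Reading=Z61, SensorID=P35): row 10 → Zone = B18 ✓
(Reading=Z47, SensorID=P35): row 12 → Zone = B69 ✓
(Reading=Z19, SensorID=P96): row 13 → Zone = B80 ✓
(Reading=Z19, SensorID=P35): row 14 → Zone = B32 ✓
Two rows agree on {Reading, SensorID} but differ on Zone, so {Reading, SensorID} -> Zone does not hold.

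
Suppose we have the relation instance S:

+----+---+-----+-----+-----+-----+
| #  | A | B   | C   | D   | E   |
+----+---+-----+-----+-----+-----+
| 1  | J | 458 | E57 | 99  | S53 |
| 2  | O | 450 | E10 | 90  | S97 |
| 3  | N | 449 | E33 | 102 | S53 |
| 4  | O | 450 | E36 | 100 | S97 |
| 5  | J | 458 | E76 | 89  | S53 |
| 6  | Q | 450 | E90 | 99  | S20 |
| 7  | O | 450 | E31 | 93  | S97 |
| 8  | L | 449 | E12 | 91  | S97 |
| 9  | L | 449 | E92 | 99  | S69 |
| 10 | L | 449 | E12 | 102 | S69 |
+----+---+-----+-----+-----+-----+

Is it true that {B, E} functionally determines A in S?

(B=458, E=S53): rows 1, 5 → A = J, J ✓
(B=450, E=S97): rows 2, 4, 7 → A = O, O, O ✓
(B=449, E=S53): row 3 → A = N ✓
(B=450, E=S20): row 6 → A = Q ✓
(B=449, E=S97): row 8 → A = L ✓
(B=449, E=S69): rows 9, 10 → A = L, L ✓
Every {B, E} value is associated with a single A value, so {B, E} → A holds.

Yes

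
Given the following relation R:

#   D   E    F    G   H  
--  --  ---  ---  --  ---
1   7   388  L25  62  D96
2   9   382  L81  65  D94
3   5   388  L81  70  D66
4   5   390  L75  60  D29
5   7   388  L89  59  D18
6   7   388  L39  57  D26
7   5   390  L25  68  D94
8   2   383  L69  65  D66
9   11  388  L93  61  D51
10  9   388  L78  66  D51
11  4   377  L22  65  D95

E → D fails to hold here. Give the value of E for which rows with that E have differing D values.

388

E=388: rows 1, 3, 5, 6, 9, 10 → D takes values {7, 5, 11, 9} — violation
E=382: row 2 → D = 9 ✓
E=390: rows 4, 7 → D = 5, 5 ✓
E=383: row 8 → D = 2 ✓
E=377: row 11 → D = 4 ✓
The only E value with inconsistent D is E=388.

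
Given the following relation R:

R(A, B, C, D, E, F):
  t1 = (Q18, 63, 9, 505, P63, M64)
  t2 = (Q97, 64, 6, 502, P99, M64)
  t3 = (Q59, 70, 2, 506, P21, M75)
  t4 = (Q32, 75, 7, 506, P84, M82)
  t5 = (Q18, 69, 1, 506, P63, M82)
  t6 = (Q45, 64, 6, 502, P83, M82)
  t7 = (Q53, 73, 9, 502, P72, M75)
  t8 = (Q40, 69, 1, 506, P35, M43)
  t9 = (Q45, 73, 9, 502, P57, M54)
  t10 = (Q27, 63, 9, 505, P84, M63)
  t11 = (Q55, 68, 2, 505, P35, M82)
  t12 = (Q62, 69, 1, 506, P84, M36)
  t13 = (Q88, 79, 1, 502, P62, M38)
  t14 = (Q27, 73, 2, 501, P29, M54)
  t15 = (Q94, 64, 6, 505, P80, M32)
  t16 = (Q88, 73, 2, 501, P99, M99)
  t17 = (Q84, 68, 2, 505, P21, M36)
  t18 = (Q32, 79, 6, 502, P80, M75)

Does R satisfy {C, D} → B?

No

(C=9, D=505): rows 1, 10 → B = 63, 63 ✓
(C=6, D=502): rows 2, 6, 18 → B takes values {64, 79} — violation
(C=2, D=506): row 3 → B = 70 ✓
(C=7, D=506): row 4 → B = 75 ✓
(C=1, D=506): rows 5, 8, 12 → B = 69, 69, 69 ✓
(C=9, D=502): rows 7, 9 → B = 73, 73 ✓
(C=2, D=505): rows 11, 17 → B = 68, 68 ✓
(C=1, D=502): row 13 → B = 79 ✓
(C=2, D=501): rows 14, 16 → B = 73, 73 ✓
(C=6, D=505): row 15 → B = 64 ✓
Two rows agree on {C, D} but differ on B, so {C, D} → B does not hold.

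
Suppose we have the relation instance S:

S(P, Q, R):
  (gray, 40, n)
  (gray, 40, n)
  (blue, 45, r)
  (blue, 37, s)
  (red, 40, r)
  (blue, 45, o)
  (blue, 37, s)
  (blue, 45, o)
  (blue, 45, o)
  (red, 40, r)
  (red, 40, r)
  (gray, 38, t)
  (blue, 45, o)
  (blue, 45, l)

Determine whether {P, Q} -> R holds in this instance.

No

(P=gray, Q=40): 2 rows → R = n, n ✓
(P=blue, Q=45): 6 rows → R takes values {r, o, l} — violation
(P=blue, Q=37): 2 rows → R = s, s ✓
(P=red, Q=40): 3 rows → R = r, r, r ✓
(P=gray, Q=38): 1 row → R = t ✓
Two rows agree on {P, Q} but differ on R, so {P, Q} -> R does not hold.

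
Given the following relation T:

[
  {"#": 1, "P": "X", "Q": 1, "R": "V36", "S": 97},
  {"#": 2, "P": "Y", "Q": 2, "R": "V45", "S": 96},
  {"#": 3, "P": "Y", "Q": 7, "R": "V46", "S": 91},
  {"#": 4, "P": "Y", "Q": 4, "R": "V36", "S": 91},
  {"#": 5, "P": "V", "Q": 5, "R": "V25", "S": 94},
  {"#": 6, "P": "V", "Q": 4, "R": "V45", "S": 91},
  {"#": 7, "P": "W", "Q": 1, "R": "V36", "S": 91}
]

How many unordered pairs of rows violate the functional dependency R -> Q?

3

R=V36: violating pairs (1,4), (4,7) — 2 pairs.
R=V45: violating pairs (2,6) — 1 pair.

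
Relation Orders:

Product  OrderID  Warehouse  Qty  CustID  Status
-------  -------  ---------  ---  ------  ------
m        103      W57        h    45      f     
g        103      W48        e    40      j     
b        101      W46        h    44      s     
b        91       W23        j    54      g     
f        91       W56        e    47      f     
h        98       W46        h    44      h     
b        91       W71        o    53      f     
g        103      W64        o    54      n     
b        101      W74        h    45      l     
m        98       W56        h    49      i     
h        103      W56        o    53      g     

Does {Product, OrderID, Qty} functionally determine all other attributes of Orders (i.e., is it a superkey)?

Two distinct rows share (Product=b, OrderID=101, Qty=h), so {Product, OrderID, Qty} does not determine every attribute — not a superkey.

No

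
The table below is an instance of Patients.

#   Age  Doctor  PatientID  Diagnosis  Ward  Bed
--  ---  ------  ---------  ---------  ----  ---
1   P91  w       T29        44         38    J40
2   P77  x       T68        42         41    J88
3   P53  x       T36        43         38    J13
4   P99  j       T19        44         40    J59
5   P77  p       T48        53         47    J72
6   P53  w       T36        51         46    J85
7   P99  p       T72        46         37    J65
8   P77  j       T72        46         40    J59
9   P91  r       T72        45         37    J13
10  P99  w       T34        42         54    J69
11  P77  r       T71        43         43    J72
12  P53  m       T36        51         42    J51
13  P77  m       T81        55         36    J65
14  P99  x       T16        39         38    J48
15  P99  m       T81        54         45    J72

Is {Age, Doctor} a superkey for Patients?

Yes

All 15 rows have distinct {Age, Doctor} values, so {Age, Doctor} → (all attributes) holds and {Age, Doctor} is a superkey.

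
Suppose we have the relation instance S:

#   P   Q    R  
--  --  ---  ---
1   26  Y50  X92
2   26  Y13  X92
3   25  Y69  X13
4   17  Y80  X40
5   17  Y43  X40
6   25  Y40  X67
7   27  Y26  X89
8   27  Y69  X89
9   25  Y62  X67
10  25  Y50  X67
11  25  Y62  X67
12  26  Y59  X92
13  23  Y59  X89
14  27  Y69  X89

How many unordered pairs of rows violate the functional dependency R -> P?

3

R=X92: all 3 rows agree on P — 0 pairs.
R=X40: all 2 rows agree on P — 0 pairs.
R=X67: all 4 rows agree on P — 0 pairs.
R=X89: violating pairs (7,13), (8,13), (13,14) — 3 pairs.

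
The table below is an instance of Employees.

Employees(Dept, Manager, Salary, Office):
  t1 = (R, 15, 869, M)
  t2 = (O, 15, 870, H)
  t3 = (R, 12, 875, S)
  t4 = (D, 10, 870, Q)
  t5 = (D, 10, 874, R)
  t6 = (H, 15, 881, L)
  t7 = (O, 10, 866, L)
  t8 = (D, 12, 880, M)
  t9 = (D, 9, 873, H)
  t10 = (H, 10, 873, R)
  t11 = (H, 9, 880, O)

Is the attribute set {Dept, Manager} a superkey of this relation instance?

Rows 4 and 5 have the same {Dept, Manager} value (Dept=D, Manager=10) but are distinct tuples, so {Dept, Manager} does not determine every attribute — not a superkey.

No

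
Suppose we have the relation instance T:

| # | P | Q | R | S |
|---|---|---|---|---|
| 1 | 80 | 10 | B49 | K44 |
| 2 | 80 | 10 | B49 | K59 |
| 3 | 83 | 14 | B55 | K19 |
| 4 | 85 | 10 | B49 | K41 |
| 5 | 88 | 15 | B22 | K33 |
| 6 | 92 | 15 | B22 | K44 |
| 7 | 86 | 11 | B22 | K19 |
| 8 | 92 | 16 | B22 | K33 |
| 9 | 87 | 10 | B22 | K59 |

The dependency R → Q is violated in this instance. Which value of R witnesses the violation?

B22

R=B49: rows 1, 2, 4 → Q = 10, 10, 10 ✓
R=B55: row 3 → Q = 14 ✓
R=B22: rows 5, 6, 7, 8, 9 → Q takes values {15, 11, 16, 10} — violation
The only R value with inconsistent Q is R=B22.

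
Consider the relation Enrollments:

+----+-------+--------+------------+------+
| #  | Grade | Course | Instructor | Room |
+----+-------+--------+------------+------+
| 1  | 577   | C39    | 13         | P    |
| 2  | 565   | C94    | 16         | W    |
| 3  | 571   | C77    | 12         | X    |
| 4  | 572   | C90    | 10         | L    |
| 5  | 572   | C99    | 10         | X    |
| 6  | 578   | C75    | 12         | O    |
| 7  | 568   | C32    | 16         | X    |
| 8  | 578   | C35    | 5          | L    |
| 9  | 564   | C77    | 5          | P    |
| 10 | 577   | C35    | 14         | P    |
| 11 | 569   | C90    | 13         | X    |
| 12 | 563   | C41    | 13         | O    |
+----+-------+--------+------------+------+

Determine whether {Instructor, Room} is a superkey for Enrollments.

Yes

All 12 rows have distinct {Instructor, Room} values, so {Instructor, Room} → (all attributes) holds and {Instructor, Room} is a superkey.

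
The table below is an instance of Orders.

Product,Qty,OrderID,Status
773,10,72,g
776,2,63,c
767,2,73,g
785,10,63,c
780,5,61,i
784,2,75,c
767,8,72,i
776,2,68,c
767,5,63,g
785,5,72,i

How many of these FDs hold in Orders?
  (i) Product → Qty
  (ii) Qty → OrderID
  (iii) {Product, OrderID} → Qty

(i) Product → Qty: Product=767: 3 rows → Qty takes values {2, 8, 5} — violation; Product=785: 2 rows → Qty takes values {10, 5} — violation — fails.
(ii) Qty → OrderID: Qty=10: 2 rows → OrderID takes values {72, 63} — violation; Qty=2: 4 rows → OrderID takes values {63, 73, 75, 68} — violation; Qty=5: 3 rows → OrderID takes values {61, 63, 72} — violation — fails.
(iii) {Product, OrderID} → Qty: every LHS value maps to a single RHS value — holds.
1 of the 3 dependencies holds.

1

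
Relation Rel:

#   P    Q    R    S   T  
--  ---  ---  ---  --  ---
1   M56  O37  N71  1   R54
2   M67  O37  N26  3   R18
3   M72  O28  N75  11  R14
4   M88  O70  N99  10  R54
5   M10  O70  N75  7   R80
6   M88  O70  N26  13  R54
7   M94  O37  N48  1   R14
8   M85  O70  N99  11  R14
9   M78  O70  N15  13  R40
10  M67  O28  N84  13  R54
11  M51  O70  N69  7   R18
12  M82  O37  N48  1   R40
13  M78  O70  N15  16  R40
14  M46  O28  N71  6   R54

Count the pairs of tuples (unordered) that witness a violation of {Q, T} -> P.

(Q=O70, T=R54): all 2 rows agree on P — 0 pairs.
(Q=O70, T=R40): all 2 rows agree on P — 0 pairs.
(Q=O28, T=R54): violating pairs (10,14) — 1 pair.

1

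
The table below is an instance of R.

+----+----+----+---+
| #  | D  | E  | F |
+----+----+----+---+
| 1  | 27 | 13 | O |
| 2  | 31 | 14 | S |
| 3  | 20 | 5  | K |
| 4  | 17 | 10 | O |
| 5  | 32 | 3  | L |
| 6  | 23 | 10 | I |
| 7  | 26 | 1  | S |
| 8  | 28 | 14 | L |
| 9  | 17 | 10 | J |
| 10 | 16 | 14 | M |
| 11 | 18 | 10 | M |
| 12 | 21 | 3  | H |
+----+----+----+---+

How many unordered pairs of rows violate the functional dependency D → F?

D=17: violating pairs (4,9) — 1 pair.

1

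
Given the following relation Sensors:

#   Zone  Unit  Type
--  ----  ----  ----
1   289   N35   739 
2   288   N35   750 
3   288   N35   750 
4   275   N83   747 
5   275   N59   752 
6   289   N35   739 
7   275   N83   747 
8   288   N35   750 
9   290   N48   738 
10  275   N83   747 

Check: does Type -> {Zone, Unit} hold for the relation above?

Type=739: rows 1, 6 → {Zone,Unit} = (289, N35), (289, N35) ✓
Type=750: rows 2, 3, 8 → {Zone,Unit} = (288, N35), (288, N35), (288, N35) ✓
Type=747: rows 4, 7, 10 → {Zone,Unit} = (275, N83), (275, N83), (275, N83) ✓
Type=752: row 5 → {Zone,Unit} = (275, N59) ✓
Type=738: row 9 → {Zone,Unit} = (290, N48) ✓
Every Type value is associated with a single {Zone, Unit} value, so Type -> {Zone, Unit} holds.

Yes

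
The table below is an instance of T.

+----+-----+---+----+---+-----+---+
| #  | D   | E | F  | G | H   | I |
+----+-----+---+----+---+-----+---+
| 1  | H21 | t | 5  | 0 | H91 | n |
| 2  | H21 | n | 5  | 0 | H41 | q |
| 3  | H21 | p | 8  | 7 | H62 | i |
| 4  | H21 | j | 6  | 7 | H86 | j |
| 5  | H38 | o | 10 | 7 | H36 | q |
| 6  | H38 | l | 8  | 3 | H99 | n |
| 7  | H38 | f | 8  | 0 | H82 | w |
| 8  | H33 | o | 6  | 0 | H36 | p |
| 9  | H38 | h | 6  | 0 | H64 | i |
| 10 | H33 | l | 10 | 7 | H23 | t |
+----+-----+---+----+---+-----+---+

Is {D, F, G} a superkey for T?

No

Rows 1 and 2 have the same {D, F, G} value (D=H21, F=5, G=0) but are distinct tuples, so {D, F, G} does not determine every attribute — not a superkey.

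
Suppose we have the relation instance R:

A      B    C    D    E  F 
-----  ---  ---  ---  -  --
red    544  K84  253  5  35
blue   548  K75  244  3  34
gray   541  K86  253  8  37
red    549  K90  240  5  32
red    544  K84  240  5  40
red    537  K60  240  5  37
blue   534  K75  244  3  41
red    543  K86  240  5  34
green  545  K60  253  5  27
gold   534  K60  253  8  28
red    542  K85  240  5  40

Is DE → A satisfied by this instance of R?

No

(D=253, E=5): 2 rows → A takes values {red, green} — violation
(D=244, E=3): 2 rows → A = blue, blue ✓
(D=253, E=8): 2 rows → A takes values {gray, gold} — violation
(D=240, E=5): 5 rows → A = red, red, red, red, red ✓
Two rows agree on DE but differ on A, so DE → A does not hold.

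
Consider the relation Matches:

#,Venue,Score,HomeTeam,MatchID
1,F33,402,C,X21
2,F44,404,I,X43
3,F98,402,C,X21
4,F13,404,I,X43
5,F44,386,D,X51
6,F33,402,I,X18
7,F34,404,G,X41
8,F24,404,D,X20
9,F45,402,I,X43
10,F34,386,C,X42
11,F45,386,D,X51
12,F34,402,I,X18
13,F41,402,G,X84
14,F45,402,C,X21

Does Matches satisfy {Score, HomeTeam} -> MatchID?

(Score=402, HomeTeam=C): rows 1, 3, 14 → MatchID = X21, X21, X21 ✓
(Score=404, HomeTeam=I): rows 2, 4 → MatchID = X43, X43 ✓
(Score=386, HomeTeam=D): rows 5, 11 → MatchID = X51, X51 ✓
(Score=402, HomeTeam=I): rows 6, 9, 12 → MatchID takes values {X18, X43} — violation
(Score=404, HomeTeam=G): row 7 → MatchID = X41 ✓
(Score=404, HomeTeam=D): row 8 → MatchID = X20 ✓
(Score=386, HomeTeam=C): row 10 → MatchID = X42 ✓
(Score=402, HomeTeam=G): row 13 → MatchID = X84 ✓
Two rows agree on {Score, HomeTeam} but differ on MatchID, so {Score, HomeTeam} -> MatchID does not hold.

No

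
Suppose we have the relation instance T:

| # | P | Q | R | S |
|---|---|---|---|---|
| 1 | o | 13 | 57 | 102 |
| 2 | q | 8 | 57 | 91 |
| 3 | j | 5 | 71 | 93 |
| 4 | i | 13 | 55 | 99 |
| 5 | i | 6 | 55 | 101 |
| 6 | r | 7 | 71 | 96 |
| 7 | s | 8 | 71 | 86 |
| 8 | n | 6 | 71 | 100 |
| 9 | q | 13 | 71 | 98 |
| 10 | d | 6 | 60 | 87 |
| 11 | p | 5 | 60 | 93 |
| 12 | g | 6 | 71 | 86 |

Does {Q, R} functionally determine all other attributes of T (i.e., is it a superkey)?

No

Rows 8 and 12 have the same {Q, R} value (Q=6, R=71) but are distinct tuples, so {Q, R} does not determine every attribute — not a superkey.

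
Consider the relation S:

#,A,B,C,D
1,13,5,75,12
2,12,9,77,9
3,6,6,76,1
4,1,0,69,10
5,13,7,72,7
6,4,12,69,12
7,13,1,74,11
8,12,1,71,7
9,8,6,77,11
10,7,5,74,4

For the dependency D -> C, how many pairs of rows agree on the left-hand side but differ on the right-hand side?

D=12: violating pairs (1,6) — 1 pair.
D=7: violating pairs (5,8) — 1 pair.
D=11: violating pairs (7,9) — 1 pair.

3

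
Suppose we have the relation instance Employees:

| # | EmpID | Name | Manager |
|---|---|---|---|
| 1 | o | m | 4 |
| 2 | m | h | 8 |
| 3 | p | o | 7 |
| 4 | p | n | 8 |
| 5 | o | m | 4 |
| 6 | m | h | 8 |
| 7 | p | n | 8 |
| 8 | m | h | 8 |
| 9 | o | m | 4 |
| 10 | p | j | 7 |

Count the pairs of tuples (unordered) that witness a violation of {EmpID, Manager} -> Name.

1

(EmpID=o, Manager=4): all 3 rows agree on Name — 0 pairs.
(EmpID=m, Manager=8): all 3 rows agree on Name — 0 pairs.
(EmpID=p, Manager=7): violating pairs (3,10) — 1 pair.
(EmpID=p, Manager=8): all 2 rows agree on Name — 0 pairs.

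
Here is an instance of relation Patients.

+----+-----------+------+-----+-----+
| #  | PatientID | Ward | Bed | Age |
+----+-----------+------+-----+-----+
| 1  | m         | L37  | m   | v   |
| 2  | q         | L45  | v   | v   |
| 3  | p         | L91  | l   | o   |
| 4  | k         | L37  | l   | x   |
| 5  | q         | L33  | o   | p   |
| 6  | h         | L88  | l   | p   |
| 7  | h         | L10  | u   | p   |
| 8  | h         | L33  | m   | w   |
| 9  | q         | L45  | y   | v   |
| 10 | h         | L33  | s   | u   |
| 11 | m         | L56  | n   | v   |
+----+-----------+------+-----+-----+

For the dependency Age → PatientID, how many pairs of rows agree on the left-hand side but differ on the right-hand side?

Age=v: violating pairs (1,2), (1,9), (2,11), (9,11) — 4 pairs.
Age=p: violating pairs (5,6), (5,7) — 2 pairs.

6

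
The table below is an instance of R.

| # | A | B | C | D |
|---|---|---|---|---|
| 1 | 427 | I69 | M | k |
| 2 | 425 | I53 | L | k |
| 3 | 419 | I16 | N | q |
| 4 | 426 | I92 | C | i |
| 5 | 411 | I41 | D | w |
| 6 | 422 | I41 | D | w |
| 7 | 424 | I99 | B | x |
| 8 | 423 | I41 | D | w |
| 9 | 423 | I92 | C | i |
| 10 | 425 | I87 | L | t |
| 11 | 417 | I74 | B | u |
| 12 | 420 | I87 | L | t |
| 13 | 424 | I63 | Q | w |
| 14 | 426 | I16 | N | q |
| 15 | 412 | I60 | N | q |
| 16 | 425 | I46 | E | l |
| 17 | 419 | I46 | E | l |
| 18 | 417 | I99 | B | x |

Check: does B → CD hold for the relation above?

Yes

B=I69: row 1 → {C,D} = (M, k) ✓
B=I53: row 2 → {C,D} = (L, k) ✓
B=I16: rows 3, 14 → {C,D} = (N, q), (N, q) ✓
B=I92: rows 4, 9 → {C,D} = (C, i), (C, i) ✓
B=I41: rows 5, 6, 8 → {C,D} = (D, w), (D, w), (D, w) ✓
B=I99: rows 7, 18 → {C,D} = (B, x), (B, x) ✓
B=I87: rows 10, 12 → {C,D} = (L, t), (L, t) ✓
B=I74: row 11 → {C,D} = (B, u) ✓
B=I63: row 13 → {C,D} = (Q, w) ✓
B=I60: row 15 → {C,D} = (N, q) ✓
B=I46: rows 16, 17 → {C,D} = (E, l), (E, l) ✓
Every B value is associated with a single CD value, so B → CD holds.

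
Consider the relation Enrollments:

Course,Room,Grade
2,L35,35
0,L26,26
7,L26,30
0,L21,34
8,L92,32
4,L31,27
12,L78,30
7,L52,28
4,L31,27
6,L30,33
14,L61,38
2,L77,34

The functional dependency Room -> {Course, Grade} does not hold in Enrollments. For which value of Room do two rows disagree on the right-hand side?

L26

Room=L35: 1 row → {Course,Grade} = (2, 35) ✓
Room=L26: 2 rows → {Course,Grade} takes values {(0, 26), (7, 30)} — violation
Room=L21: 1 row → {Course,Grade} = (0, 34) ✓
Room=L92: 1 row → {Course,Grade} = (8, 32) ✓
Room=L31: 2 rows → {Course,Grade} = (4, 27), (4, 27) ✓
Room=L78: 1 row → {Course,Grade} = (12, 30) ✓
Room=L52: 1 row → {Course,Grade} = (7, 28) ✓
Room=L30: 1 row → {Course,Grade} = (6, 33) ✓
Room=L61: 1 row → {Course,Grade} = (14, 38) ✓
Room=L77: 1 row → {Course,Grade} = (2, 34) ✓
The only Room value with inconsistent RHS is Room=L26.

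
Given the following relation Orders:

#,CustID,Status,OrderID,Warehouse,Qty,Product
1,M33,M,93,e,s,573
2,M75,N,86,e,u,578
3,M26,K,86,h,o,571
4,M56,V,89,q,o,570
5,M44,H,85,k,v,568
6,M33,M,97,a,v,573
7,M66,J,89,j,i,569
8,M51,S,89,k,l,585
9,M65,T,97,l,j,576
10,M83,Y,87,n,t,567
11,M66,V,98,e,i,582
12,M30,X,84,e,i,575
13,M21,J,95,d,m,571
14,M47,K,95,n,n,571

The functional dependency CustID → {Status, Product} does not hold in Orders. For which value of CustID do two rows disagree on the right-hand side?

M66

CustID=M33: rows 1, 6 → {Status,Product} = (M, 573), (M, 573) ✓
CustID=M75: row 2 → {Status,Product} = (N, 578) ✓
CustID=M26: row 3 → {Status,Product} = (K, 571) ✓
CustID=M56: row 4 → {Status,Product} = (V, 570) ✓
CustID=M44: row 5 → {Status,Product} = (H, 568) ✓
CustID=M66: rows 7, 11 → {Status,Product} takes values {(J, 569), (V, 582)} — violation
CustID=M51: row 8 → {Status,Product} = (S, 585) ✓
CustID=M65: row 9 → {Status,Product} = (T, 576) ✓
CustID=M83: row 10 → {Status,Product} = (Y, 567) ✓
CustID=M30: row 12 → {Status,Product} = (X, 575) ✓
CustID=M21: row 13 → {Status,Product} = (J, 571) ✓
CustID=M47: row 14 → {Status,Product} = (K, 571) ✓
The only CustID value with inconsistent RHS is CustID=M66.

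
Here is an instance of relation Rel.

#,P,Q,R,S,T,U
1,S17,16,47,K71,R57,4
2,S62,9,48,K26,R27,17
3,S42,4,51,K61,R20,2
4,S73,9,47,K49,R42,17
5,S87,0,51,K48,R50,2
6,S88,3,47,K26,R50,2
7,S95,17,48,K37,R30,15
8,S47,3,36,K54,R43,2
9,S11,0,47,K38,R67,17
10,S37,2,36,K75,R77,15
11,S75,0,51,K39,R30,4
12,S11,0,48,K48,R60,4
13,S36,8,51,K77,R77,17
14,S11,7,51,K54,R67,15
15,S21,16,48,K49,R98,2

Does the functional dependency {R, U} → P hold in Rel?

(R=47, U=4): row 1 → P = S17 ✓
(R=48, U=17): row 2 → P = S62 ✓
(R=51, U=2): rows 3, 5 → P takes values {S42, S87} — violation
(R=47, U=17): rows 4, 9 → P takes values {S73, S11} — violation
(R=47, U=2): row 6 → P = S88 ✓
(R=48, U=15): row 7 → P = S95 ✓
(R=36, U=2): row 8 → P = S47 ✓
(R=36, U=15): row 10 → P = S37 ✓
(R=51, U=4): row 11 → P = S75 ✓
(R=48, U=4): row 12 → P = S11 ✓
(R=51, U=17): row 13 → P = S36 ✓
(R=51, U=15): row 14 → P = S11 ✓
(R=48, U=2): row 15 → P = S21 ✓
Two rows agree on {R, U} but differ on P, so {R, U} → P does not hold.

No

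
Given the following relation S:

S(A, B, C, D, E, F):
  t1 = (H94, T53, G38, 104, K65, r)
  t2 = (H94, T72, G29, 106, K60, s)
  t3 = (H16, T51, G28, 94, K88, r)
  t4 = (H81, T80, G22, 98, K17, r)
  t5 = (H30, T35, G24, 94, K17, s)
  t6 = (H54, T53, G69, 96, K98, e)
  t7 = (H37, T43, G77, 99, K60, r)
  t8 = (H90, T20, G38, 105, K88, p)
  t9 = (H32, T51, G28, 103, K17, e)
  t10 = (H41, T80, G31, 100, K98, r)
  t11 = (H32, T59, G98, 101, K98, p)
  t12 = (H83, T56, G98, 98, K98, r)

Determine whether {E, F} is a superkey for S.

Rows 10 and 12 have the same {E, F} value (E=K98, F=r) but are distinct tuples, so {E, F} does not determine every attribute — not a superkey.

No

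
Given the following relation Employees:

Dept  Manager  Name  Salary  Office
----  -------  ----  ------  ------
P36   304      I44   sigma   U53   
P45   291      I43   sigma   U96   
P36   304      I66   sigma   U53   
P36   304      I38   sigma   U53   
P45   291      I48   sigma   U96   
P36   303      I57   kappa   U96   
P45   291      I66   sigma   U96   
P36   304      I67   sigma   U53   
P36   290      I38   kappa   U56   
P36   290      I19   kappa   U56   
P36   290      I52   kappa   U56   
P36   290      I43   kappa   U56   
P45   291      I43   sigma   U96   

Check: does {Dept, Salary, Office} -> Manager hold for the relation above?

Yes

(Dept=P36, Salary=sigma, Office=U53): 4 rows → Manager = 304, 304, 304, 304 ✓
(Dept=P45, Salary=sigma, Office=U96): 4 rows → Manager = 291, 291, 291, 291 ✓
(Dept=P36, Salary=kappa, Office=U96): 1 row → Manager = 303 ✓
(Dept=P36, Salary=kappa, Office=U56): 4 rows → Manager = 290, 290, 290, 290 ✓
Every {Dept, Salary, Office} value is associated with a single Manager value, so {Dept, Salary, Office} -> Manager holds.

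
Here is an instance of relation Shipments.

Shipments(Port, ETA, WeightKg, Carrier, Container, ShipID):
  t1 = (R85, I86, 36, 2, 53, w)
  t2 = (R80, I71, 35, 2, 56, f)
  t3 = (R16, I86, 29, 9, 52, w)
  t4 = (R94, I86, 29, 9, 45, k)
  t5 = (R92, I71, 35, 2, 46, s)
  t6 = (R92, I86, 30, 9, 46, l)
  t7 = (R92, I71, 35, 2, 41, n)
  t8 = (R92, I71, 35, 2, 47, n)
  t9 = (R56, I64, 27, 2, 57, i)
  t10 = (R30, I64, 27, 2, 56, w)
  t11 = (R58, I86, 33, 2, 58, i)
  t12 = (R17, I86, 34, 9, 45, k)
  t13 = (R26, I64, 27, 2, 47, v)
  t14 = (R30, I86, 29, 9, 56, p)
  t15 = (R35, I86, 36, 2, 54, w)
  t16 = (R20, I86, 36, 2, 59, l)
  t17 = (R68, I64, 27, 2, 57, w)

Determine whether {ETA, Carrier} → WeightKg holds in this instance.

No

(ETA=I86, Carrier=2): rows 1, 11, 15, 16 → WeightKg takes values {36, 33} — violation
(ETA=I71, Carrier=2): rows 2, 5, 7, 8 → WeightKg = 35, 35, 35, 35 ✓
(ETA=I86, Carrier=9): rows 3, 4, 6, 12, 14 → WeightKg takes values {29, 30, 34} — violation
(ETA=I64, Carrier=2): rows 9, 10, 13, 17 → WeightKg = 27, 27, 27, 27 ✓
Two rows agree on {ETA, Carrier} but differ on WeightKg, so {ETA, Carrier} → WeightKg does not hold.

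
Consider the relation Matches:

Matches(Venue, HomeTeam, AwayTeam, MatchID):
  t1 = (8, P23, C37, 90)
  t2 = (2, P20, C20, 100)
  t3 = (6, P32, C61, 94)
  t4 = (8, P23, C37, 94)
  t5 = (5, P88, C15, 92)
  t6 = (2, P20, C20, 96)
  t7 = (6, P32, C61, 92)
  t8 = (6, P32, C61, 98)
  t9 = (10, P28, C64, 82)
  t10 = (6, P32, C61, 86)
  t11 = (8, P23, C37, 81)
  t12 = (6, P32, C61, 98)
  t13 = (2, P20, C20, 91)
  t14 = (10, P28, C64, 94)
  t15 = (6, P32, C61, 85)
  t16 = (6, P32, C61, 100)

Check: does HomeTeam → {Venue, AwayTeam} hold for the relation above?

Yes

HomeTeam=P23: rows 1, 4, 11 → {Venue,AwayTeam} = (8, C37), (8, C37), (8, C37) ✓
HomeTeam=P20: rows 2, 6, 13 → {Venue,AwayTeam} = (2, C20), (2, C20), (2, C20) ✓
HomeTeam=P32: rows 3, 7, 8, 10, 12, 15, 16 → {Venue,AwayTeam} = (6, C61), (6, C61), (6, C61), (6, C61), (6, C61), (6, C61), (6, C61) ✓
HomeTeam=P88: row 5 → {Venue,AwayTeam} = (5, C15) ✓
HomeTeam=P28: rows 9, 14 → {Venue,AwayTeam} = (10, C64), (10, C64) ✓
Every HomeTeam value is associated with a single {Venue, AwayTeam} value, so HomeTeam → {Venue, AwayTeam} holds.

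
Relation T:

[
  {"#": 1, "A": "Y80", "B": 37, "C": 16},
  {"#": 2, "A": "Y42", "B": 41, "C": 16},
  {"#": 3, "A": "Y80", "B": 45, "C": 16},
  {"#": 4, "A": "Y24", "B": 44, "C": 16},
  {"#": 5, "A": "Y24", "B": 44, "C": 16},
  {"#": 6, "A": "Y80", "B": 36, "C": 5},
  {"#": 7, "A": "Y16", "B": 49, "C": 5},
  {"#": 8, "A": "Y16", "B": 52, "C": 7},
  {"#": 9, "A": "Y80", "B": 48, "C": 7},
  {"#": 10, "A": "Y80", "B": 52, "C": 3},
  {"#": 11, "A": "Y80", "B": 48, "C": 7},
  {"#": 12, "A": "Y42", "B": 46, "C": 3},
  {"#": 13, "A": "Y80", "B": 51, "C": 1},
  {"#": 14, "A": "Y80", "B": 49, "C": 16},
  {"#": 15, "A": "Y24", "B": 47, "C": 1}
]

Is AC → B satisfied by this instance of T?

(A=Y80, C=16): rows 1, 3, 14 → B takes values {37, 45, 49} — violation
(A=Y42, C=16): row 2 → B = 41 ✓
(A=Y24, C=16): rows 4, 5 → B = 44, 44 ✓
(A=Y80, C=5): row 6 → B = 36 ✓
(A=Y16, C=5): row 7 → B = 49 ✓
(A=Y16, C=7): row 8 → B = 52 ✓
(A=Y80, C=7): rows 9, 11 → B = 48, 48 ✓
(A=Y80, C=3): row 10 → B = 52 ✓
(A=Y42, C=3): row 12 → B = 46 ✓
(A=Y80, C=1): row 13 → B = 51 ✓
(A=Y24, C=1): row 15 → B = 47 ✓
Two rows agree on AC but differ on B, so AC → B does not hold.

No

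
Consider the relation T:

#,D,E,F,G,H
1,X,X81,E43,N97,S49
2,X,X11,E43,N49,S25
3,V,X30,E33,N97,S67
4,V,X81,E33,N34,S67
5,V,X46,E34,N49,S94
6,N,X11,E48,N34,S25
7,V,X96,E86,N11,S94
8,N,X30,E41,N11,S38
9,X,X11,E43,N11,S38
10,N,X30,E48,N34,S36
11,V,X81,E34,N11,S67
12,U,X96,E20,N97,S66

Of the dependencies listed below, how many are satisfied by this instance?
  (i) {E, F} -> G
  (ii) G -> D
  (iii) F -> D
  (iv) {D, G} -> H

1

(i) {E, F} -> G: (E=X11, F=E43): rows 2, 9 → G takes values {N49, N11} — violation — fails.
(ii) G -> D: G=N97: rows 1, 3, 12 → D takes values {X, V, U} — violation; G=N49: rows 2, 5 → D takes values {X, V} — violation; G=N34: rows 4, 6, 10 → D takes values {V, N} — violation; G=N11: rows 7, 8, 9, 11 → D takes values {V, N, X} — violation — fails.
(iii) F -> D: every LHS value maps to a single RHS value — holds.
(iv) {D, G} -> H: (D=N, G=N34): rows 6, 10 → H takes values {S25, S36} — violation; (D=V, G=N11): rows 7, 11 → H takes values {S94, S67} — violation — fails.
1 of the 4 dependencies holds.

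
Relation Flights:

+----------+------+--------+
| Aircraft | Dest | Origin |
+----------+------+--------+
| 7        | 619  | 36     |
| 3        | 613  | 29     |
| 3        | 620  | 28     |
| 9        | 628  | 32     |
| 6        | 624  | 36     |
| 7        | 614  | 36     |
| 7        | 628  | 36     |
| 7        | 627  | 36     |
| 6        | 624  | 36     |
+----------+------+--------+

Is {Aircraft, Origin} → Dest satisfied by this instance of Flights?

(Aircraft=7, Origin=36): 4 rows → Dest takes values {619, 614, 628, 627} — violation
(Aircraft=3, Origin=29): 1 row → Dest = 613 ✓
(Aircraft=3, Origin=28): 1 row → Dest = 620 ✓
(Aircraft=9, Origin=32): 1 row → Dest = 628 ✓
(Aircraft=6, Origin=36): 2 rows → Dest = 624, 624 ✓
Two rows agree on {Aircraft, Origin} but differ on Dest, so {Aircraft, Origin} → Dest does not hold.

No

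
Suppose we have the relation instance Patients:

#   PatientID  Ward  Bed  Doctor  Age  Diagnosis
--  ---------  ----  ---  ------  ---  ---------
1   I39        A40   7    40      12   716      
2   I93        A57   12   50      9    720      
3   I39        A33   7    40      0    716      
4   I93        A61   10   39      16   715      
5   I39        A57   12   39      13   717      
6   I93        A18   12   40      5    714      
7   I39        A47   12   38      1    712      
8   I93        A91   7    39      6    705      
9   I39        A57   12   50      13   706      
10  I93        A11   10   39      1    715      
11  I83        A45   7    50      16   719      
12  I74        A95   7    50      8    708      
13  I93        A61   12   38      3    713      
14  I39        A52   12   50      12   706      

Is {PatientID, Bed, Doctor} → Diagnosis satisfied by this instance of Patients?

(PatientID=I39, Bed=7, Doctor=40): rows 1, 3 → Diagnosis = 716, 716 ✓
(PatientID=I93, Bed=12, Doctor=50): row 2 → Diagnosis = 720 ✓
(PatientID=I93, Bed=10, Doctor=39): rows 4, 10 → Diagnosis = 715, 715 ✓
(PatientID=I39, Bed=12, Doctor=39): row 5 → Diagnosis = 717 ✓
(PatientID=I93, Bed=12, Doctor=40): row 6 → Diagnosis = 714 ✓
(PatientID=I39, Bed=12, Doctor=38): row 7 → Diagnosis = 712 ✓
(PatientID=I93, Bed=7, Doctor=39): row 8 → Diagnosis = 705 ✓
(PatientID=I39, Bed=12, Doctor=50): rows 9, 14 → Diagnosis = 706, 706 ✓
(PatientID=I83, Bed=7, Doctor=50): row 11 → Diagnosis = 719 ✓
(PatientID=I74, Bed=7, Doctor=50): row 12 → Diagnosis = 708 ✓
(PatientID=I93, Bed=12, Doctor=38): row 13 → Diagnosis = 713 ✓
Every {PatientID, Bed, Doctor} value is associated with a single Diagnosis value, so {PatientID, Bed, Doctor} → Diagnosis holds.

Yes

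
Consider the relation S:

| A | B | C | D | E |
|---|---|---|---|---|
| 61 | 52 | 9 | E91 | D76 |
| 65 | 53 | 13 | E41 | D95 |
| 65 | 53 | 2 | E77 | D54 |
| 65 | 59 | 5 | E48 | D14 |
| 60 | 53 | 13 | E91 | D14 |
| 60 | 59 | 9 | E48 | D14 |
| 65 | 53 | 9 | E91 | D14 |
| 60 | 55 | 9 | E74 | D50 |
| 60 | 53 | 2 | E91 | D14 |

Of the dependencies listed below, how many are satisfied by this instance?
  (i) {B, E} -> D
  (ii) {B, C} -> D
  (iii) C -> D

1

(i) {B, E} -> D: every LHS value maps to a single RHS value — holds.
(ii) {B, C} -> D: (B=53, C=13): 2 rows → D takes values {E41, E91} — violation; (B=53, C=2): 2 rows → D takes values {E77, E91} — violation — fails.
(iii) C -> D: C=9: 4 rows → D takes values {E91, E48, E74} — violation; C=13: 2 rows → D takes values {E41, E91} — violation; C=2: 2 rows → D takes values {E77, E91} — violation — fails.
1 of the 3 dependencies holds.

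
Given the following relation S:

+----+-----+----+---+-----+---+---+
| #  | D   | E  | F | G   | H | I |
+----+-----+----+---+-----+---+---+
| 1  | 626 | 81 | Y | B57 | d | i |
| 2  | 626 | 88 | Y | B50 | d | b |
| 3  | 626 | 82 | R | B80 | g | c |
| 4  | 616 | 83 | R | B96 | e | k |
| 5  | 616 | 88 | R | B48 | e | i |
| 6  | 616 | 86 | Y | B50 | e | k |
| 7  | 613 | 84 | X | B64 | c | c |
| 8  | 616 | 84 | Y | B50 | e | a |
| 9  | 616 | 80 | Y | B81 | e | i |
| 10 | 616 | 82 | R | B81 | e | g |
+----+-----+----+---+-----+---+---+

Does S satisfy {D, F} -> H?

Yes

(D=626, F=Y): rows 1, 2 → H = d, d ✓
(D=626, F=R): row 3 → H = g ✓
(D=616, F=R): rows 4, 5, 10 → H = e, e, e ✓
(D=616, F=Y): rows 6, 8, 9 → H = e, e, e ✓
(D=613, F=X): row 7 → H = c ✓
Every {D, F} value is associated with a single H value, so {D, F} -> H holds.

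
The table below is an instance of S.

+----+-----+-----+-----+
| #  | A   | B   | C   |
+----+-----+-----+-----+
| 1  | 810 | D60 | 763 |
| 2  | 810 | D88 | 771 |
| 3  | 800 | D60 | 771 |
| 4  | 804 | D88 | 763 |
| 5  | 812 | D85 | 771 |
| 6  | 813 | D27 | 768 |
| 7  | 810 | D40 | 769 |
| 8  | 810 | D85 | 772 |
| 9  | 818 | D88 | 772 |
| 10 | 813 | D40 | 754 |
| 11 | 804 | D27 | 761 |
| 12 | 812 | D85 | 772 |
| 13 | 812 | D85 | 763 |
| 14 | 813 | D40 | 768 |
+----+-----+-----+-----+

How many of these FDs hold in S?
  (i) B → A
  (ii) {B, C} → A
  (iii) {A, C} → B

0

(i) B → A: B=D60: rows 1, 3 → A takes values {810, 800} — violation; B=D88: rows 2, 4, 9 → A takes values {810, 804, 818} — violation; B=D85: rows 5, 8, 12, 13 → A takes values {812, 810} — violation; B=D27: rows 6, 11 → A takes values {813, 804} — violation; B=D40: rows 7, 10, 14 → A takes values {810, 813} — violation — fails.
(ii) {B, C} → A: (B=D85, C=772): rows 8, 12 → A takes values {810, 812} — violation — fails.
(iii) {A, C} → B: (A=813, C=768): rows 6, 14 → B takes values {D27, D40} — violation — fails.
None of the 3 dependencies hold.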